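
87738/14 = 6267 = 6267.00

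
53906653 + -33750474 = 20156179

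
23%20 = 3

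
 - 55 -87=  - 142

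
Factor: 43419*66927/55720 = 2^(-3)*3^2*5^( - 1)*41^1  *  199^ ( - 1 )*353^1* 3187^1 = 415129059/7960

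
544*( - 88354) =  - 48064576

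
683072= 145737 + 537335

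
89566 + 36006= 125572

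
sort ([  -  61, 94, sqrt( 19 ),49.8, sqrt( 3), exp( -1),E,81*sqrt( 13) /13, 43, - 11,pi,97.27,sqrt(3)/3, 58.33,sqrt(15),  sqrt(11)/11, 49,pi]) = [ - 61,  -  11, sqrt ( 11 ) /11,exp( - 1), sqrt( 3)/3, sqrt( 3 ), E, pi, pi, sqrt( 15 ),sqrt( 19), 81*sqrt( 13) /13, 43 , 49,49.8, 58.33, 94,97.27 ] 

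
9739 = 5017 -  - 4722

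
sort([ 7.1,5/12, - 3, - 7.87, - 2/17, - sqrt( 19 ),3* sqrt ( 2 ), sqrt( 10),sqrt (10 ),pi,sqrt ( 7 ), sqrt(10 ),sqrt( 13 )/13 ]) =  [ - 7.87, - sqrt( 19), - 3 , - 2/17,  sqrt(13 ) /13 , 5/12, sqrt( 7), pi,sqrt ( 10 ),sqrt( 10),sqrt( 10 ),3 * sqrt( 2),  7.1]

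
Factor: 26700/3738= 2^1*5^2*7^( - 1 ) = 50/7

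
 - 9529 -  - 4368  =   - 5161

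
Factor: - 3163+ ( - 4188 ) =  - 7351^1 = - 7351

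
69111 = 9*7679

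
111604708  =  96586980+15017728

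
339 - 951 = -612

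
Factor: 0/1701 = 0^1 = 0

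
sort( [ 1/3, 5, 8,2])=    [ 1/3, 2,5, 8] 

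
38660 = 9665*4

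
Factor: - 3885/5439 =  - 5^1*7^(-1) = - 5/7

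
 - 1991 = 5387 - 7378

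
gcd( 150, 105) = 15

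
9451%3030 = 361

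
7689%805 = 444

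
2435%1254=1181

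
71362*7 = 499534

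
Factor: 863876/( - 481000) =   -  449/250 = - 2^(-1 )*5^(- 3)*  449^1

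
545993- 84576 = 461417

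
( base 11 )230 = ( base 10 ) 275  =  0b100010011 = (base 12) 1AB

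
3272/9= 3272/9 =363.56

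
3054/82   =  37 + 10/41 = 37.24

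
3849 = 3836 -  - 13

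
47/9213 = 47/9213 = 0.01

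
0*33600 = 0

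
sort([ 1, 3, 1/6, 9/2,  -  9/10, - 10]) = [ - 10, - 9/10,  1/6 , 1, 3, 9/2]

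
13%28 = 13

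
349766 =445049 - 95283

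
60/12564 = 5/1047  =  0.00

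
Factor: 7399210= 2^1* 5^1*7^1 * 13^1 * 47^1*173^1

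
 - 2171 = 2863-5034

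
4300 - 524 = 3776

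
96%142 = 96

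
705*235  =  165675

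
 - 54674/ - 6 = 27337/3 = 9112.33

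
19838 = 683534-663696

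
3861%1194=279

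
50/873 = 50/873 = 0.06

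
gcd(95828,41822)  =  2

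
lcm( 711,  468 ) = 36972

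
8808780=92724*95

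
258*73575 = 18982350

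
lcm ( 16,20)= 80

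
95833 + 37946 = 133779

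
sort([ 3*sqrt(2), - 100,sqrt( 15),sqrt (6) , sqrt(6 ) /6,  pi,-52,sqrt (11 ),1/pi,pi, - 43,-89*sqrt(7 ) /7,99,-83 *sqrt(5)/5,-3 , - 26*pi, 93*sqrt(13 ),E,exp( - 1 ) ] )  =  [-100, - 26*pi, - 52 , - 43, - 83*sqrt( 5) /5 ,-89 * sqrt(7 ) /7, - 3, 1/pi,exp( -1 ),sqrt( 6) /6,sqrt( 6),E,pi, pi,sqrt( 11),  sqrt( 15),3 *sqrt(2 ), 99,93*sqrt(13)]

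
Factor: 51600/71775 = 688/957 = 2^4*3^(-1 ) * 11^ ( - 1)*29^( - 1)*43^1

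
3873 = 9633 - 5760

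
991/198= 991/198 = 5.01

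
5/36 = 5/36 = 0.14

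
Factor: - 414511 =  - 17^1*37^1*659^1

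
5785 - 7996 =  - 2211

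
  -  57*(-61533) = 3507381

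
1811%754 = 303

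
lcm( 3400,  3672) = 91800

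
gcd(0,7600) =7600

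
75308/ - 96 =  - 18827/24 = - 784.46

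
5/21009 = 5/21009= 0.00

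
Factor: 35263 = 179^1*197^1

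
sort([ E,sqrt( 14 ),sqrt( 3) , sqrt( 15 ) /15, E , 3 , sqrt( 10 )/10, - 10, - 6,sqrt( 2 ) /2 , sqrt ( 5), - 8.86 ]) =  [ - 10, - 8.86, - 6,sqrt(15 )/15 , sqrt( 10) /10, sqrt(2 ) /2, sqrt( 3), sqrt( 5 ),E,E, 3 , sqrt( 14) ]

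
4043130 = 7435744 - 3392614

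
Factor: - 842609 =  - 419^1*2011^1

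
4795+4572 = 9367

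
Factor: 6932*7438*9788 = 504671394208 = 2^5*1733^1*2447^1 * 3719^1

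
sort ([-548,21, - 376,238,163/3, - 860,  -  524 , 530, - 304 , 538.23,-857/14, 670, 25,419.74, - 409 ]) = [ - 860,-548,-524, - 409, - 376, - 304, - 857/14,21 , 25, 163/3,  238, 419.74 , 530, 538.23, 670 ] 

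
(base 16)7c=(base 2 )1111100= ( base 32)3S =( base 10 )124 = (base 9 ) 147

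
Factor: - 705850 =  - 2^1*5^2*19^1*743^1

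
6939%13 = 10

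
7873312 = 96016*82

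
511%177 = 157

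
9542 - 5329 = 4213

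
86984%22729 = 18797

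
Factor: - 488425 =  - 5^2*7^1*2791^1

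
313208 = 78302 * 4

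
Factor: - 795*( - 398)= 2^1*3^1*5^1*53^1*199^1   =  316410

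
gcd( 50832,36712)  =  2824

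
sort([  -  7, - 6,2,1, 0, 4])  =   [ - 7, - 6,0,  1,2,4]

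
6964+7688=14652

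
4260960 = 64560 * 66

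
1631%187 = 135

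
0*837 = 0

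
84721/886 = 95 + 551/886 = 95.62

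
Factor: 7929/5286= 2^( -1 )*3^1  =  3/2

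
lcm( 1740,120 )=3480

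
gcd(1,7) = 1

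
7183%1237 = 998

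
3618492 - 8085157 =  - 4466665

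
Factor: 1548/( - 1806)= -6/7 = - 2^1*3^1*7^( - 1)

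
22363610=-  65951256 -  - 88314866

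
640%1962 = 640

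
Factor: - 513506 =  - 2^1*7^1* 43^1 * 853^1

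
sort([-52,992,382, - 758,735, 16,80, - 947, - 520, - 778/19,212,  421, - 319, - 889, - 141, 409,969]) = [ - 947, - 889, - 758, - 520, - 319, -141, - 52, - 778/19,16,80,212,382, 409,  421,735, 969,992]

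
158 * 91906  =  14521148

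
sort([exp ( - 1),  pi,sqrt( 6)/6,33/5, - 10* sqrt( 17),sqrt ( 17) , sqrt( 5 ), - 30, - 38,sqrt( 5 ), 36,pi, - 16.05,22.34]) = [  -  10*sqrt( 17 ), - 38, - 30,-16.05,exp( - 1), sqrt (6 ) /6,sqrt(5),sqrt( 5 ),pi , pi,sqrt( 17 ),33/5,22.34,36]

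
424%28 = 4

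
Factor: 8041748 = 2^2*11^1 * 13^1 * 17^1*827^1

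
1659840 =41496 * 40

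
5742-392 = 5350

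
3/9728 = 3/9728= 0.00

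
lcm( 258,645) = 1290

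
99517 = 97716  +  1801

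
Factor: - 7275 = -3^1 *5^2*97^1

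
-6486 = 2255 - 8741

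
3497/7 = 499 + 4/7 = 499.57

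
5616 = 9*624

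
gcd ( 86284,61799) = 1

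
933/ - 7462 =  - 933/7462 =- 0.13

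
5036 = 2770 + 2266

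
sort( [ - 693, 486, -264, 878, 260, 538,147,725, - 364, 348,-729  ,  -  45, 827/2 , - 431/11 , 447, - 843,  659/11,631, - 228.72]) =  [-843, - 729,-693, - 364, - 264,-228.72 , - 45, - 431/11, 659/11,  147, 260,348 , 827/2, 447, 486,538, 631 , 725,878]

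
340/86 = 3  +  41/43 = 3.95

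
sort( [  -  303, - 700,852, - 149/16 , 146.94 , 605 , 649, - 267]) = [  -  700, - 303,  -  267 , - 149/16,146.94,605, 649,852 ]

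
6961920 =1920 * 3626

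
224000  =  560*400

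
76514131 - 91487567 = - 14973436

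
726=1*726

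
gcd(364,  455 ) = 91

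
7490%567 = 119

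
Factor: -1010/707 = - 10/7 = - 2^1*5^1*7^( -1)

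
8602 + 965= 9567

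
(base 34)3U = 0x84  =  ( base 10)132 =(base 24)5c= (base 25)57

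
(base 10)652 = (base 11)543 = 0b1010001100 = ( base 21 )1a1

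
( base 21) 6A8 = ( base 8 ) 5460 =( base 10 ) 2864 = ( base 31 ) 2uc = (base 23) 59C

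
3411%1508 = 395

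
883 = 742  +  141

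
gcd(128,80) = 16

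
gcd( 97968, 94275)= 3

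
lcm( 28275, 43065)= 2799225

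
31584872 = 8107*3896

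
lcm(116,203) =812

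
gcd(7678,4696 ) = 2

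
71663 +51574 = 123237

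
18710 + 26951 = 45661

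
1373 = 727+646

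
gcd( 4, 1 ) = 1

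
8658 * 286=2476188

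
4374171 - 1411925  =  2962246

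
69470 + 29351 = 98821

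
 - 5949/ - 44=5949/44 = 135.20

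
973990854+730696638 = 1704687492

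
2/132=1/66= 0.02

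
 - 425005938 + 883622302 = 458616364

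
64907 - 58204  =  6703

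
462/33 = 14 = 14.00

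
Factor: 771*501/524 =386271/524   =  2^( - 2)*  3^2*131^( - 1)*167^1*257^1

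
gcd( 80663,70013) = 1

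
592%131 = 68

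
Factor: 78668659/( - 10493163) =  - 3^( - 2 ) * 37^( - 1) * 31511^( - 1 )*78668659^1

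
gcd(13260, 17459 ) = 221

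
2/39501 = 2/39501  =  0.00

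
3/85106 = 3/85106 = 0.00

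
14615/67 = 218 + 9/67  =  218.13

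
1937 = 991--946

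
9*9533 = 85797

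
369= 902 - 533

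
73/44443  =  73/44443 = 0.00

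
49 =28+21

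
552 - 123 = 429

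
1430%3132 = 1430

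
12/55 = 12/55 = 0.22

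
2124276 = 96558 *22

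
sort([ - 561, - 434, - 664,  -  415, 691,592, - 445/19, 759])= [  -  664, - 561, - 434  ,-415 ,  -  445/19,592,691,759]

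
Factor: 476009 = 476009^1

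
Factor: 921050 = 2^1*5^2*13^2*109^1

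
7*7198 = 50386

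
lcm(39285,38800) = 3142800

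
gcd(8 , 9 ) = 1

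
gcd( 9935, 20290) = 5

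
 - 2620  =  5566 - 8186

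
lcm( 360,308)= 27720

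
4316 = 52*83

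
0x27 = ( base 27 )1C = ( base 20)1j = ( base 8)47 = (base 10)39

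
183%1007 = 183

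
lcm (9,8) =72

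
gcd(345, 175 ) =5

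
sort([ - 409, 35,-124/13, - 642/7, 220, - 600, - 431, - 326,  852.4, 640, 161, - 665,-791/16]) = [ -665,-600,  -  431, - 409,- 326, - 642/7,-791/16 ,-124/13, 35, 161,  220 , 640, 852.4]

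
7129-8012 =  - 883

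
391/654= 391/654  =  0.60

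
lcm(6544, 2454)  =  19632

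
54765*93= 5093145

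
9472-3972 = 5500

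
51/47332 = 51/47332 = 0.00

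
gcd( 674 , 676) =2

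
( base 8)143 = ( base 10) 99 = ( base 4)1203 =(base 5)344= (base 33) 30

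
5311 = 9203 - 3892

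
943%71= 20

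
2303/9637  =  2303/9637 = 0.24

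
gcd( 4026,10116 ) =6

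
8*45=360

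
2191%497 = 203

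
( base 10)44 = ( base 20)24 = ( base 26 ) 1i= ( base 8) 54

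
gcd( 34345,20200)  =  5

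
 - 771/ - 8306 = 771/8306 = 0.09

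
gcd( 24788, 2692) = 4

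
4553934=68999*66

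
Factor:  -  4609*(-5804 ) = 2^2* 11^1 * 419^1*1451^1 =26750636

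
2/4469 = 2/4469 = 0.00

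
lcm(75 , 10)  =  150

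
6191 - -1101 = 7292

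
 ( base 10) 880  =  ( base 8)1560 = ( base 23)1f6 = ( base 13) 529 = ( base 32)RG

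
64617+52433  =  117050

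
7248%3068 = 1112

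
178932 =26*6882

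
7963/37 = 215 + 8/37 = 215.22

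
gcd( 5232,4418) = 2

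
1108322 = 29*38218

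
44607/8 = 44607/8 = 5575.88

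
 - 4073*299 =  - 1217827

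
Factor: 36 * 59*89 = 2^2*3^2*59^1*89^1  =  189036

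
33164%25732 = 7432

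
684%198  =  90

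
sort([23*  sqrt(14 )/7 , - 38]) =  [-38 , 23 * sqrt(14 )/7 ]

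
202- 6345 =- 6143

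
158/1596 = 79/798 = 0.10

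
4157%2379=1778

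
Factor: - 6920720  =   - 2^4*5^1 * 86509^1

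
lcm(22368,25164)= 201312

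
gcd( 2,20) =2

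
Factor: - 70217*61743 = -4335408231 = - 3^1 * 7^2*11^1*1433^1*1871^1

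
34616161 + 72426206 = 107042367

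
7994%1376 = 1114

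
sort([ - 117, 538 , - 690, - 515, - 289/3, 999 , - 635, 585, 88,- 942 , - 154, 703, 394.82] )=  [ - 942, - 690,-635, - 515, - 154,- 117, - 289/3, 88  ,  394.82,538, 585,703, 999 ] 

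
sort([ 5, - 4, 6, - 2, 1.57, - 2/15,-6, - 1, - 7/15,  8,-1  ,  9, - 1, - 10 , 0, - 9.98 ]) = [ - 10, - 9.98,  -  6, - 4, - 2, - 1, - 1, - 1,  -  7/15 , - 2/15,  0,1.57 , 5, 6,8,  9]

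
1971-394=1577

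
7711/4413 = 1  +  3298/4413 = 1.75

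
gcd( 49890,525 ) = 15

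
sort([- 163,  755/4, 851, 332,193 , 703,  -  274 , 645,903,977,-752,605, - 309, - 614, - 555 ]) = [-752, - 614, - 555, - 309, - 274,  -  163,755/4,193 , 332, 605,645,703,851,903,977] 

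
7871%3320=1231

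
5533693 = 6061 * 913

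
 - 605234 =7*( - 86462)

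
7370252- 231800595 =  - 224430343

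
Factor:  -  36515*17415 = -635908725 = -3^4*5^2*43^1*67^1*109^1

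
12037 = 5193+6844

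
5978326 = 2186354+3791972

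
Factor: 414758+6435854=6850612 = 2^2* 29^1*73^1 * 809^1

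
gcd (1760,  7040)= 1760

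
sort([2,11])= [ 2,  11]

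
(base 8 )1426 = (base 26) 14A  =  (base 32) om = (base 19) 23B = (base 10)790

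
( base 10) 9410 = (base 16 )24C2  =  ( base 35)7NU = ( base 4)2103002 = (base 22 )j9g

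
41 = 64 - 23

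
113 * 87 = 9831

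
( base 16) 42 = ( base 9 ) 73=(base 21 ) 33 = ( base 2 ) 1000010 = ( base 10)66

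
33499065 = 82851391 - 49352326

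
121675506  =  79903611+41771895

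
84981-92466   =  - 7485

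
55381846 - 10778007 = 44603839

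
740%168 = 68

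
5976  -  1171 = 4805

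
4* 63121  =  252484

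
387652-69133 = 318519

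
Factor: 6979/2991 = 3^( - 1)*7^1 = 7/3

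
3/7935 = 1/2645= 0.00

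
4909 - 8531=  - 3622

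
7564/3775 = 2  +  14/3775= 2.00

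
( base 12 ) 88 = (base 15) 6E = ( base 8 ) 150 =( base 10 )104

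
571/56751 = 571/56751 = 0.01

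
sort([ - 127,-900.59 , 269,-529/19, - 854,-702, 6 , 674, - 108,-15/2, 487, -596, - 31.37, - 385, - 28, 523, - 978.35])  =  [  -  978.35,  -  900.59 ,  -  854 , - 702,-596, - 385 , - 127,-108,-31.37, - 28,-529/19,  -  15/2, 6,269, 487,  523,  674 ]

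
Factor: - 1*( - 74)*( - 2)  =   - 2^2*37^1= - 148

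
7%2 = 1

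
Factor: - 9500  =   - 2^2*5^3 * 19^1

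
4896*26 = 127296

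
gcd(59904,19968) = 19968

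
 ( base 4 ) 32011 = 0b1110000101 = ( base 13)544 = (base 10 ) 901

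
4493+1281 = 5774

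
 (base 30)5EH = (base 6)34505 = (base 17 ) 1017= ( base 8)11511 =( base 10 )4937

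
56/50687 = 8/7241 = 0.00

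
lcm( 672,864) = 6048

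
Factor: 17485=5^1*13^1*269^1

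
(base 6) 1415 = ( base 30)cb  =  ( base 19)10A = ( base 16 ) 173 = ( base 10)371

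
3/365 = 3/365 = 0.01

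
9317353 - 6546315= 2771038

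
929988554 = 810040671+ 119947883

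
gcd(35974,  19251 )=1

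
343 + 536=879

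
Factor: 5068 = 2^2*7^1*181^1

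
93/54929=93/54929 = 0.00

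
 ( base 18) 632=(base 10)2000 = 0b11111010000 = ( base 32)1UG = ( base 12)11A8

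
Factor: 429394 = 2^1*7^1*30671^1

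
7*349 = 2443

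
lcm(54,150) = 1350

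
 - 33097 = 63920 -97017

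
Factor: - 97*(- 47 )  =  47^1 * 97^1=4559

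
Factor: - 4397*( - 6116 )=2^2*11^1*139^1*4397^1 = 26892052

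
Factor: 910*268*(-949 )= - 231442120 = - 2^3*5^1*7^1*13^2*67^1*73^1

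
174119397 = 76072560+98046837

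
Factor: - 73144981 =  - 7^1*13^1*71^1*11321^1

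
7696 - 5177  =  2519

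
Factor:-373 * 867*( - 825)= 3^2*5^2*11^1*17^2*373^1 = 266797575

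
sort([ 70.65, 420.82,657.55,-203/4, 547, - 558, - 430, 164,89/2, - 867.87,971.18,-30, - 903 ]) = [-903,-867.87, - 558, - 430, - 203/4,-30  ,  89/2, 70.65, 164,420.82,547, 657.55, 971.18]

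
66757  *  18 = 1201626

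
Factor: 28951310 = 2^1*5^1*211^1*13721^1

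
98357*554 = 54489778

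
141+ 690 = 831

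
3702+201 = 3903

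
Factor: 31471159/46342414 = 2^ ( - 1)*193^1*509^( - 1) *45523^( - 1)*163063^1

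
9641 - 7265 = 2376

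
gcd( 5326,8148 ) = 2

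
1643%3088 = 1643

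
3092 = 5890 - 2798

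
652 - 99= 553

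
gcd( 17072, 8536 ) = 8536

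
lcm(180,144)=720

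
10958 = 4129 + 6829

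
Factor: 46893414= 2^1*3^1*683^1*11443^1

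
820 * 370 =303400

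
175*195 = 34125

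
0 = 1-1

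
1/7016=1/7016 = 0.00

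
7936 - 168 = 7768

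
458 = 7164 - 6706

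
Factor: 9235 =5^1 * 1847^1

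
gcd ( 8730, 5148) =18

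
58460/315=185 + 37/63 = 185.59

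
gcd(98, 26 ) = 2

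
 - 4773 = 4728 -9501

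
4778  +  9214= 13992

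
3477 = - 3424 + 6901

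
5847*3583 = 20949801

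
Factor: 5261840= 2^4*5^1*17^1*53^1*73^1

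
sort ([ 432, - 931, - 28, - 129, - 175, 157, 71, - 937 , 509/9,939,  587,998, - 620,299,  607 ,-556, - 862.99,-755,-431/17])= [ - 937 ,-931,-862.99 , - 755, - 620,-556, - 175,-129, - 28,  -  431/17,509/9,71,157, 299 , 432, 587, 607,939 , 998]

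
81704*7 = 571928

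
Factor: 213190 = 2^1*5^1*21319^1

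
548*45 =24660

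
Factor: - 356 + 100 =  - 2^8 = - 256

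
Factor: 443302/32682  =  529/39 = 3^( - 1)*13^( - 1)*23^2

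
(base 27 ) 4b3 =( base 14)125a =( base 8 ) 6220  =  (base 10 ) 3216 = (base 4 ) 302100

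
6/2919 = 2/973 = 0.00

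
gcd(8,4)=4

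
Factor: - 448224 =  - 2^5*3^1*7^1*23^1*29^1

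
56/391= 56/391=0.14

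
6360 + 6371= 12731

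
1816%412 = 168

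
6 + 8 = 14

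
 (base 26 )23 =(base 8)67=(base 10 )55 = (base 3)2001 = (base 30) 1p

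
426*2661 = 1133586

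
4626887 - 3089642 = 1537245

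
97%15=7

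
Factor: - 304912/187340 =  -236/145=- 2^2*5^(  -  1 )*  29^ ( - 1 )*59^1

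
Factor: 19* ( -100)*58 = -110200=- 2^3 *5^2*19^1*29^1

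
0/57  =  0 = 0.00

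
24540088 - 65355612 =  - 40815524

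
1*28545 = 28545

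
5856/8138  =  2928/4069=0.72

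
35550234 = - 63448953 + 98999187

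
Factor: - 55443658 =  - 2^1*27721829^1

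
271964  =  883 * 308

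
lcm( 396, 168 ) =5544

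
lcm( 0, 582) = 0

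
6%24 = 6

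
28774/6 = 4795 + 2/3 = 4795.67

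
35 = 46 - 11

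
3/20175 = 1/6725 = 0.00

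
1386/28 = 49 + 1/2 = 49.50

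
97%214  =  97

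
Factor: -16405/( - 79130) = 17/82 = 2^( - 1)*17^1*41^( -1)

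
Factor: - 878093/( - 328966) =2^ ( - 1)*11^ (  -  1 )*19^ ( - 1) * 131^1 * 787^( - 1)*6703^1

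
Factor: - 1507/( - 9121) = 7^( - 1)*11^1 * 137^1*1303^( - 1 )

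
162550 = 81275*2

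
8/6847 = 8/6847 = 0.00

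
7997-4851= 3146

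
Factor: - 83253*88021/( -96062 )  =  2^( - 1) * 3^1*23^1*89^1 * 1117^(- 1)*27751^1 = 170418891/2234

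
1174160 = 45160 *26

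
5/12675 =1/2535 = 0.00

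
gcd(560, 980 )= 140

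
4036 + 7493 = 11529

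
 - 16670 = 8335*( - 2)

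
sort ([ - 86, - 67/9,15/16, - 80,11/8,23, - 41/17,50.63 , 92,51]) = [ - 86, - 80, - 67/9, - 41/17,15/16, 11/8 , 23,50.63,51, 92]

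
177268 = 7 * 25324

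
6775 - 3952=2823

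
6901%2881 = 1139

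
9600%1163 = 296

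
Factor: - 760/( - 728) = 95/91= 5^1*7^( - 1 )*13^( - 1)*19^1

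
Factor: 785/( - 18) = - 2^( - 1)*3^( - 2) * 5^1*157^1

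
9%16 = 9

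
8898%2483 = 1449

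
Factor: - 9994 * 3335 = - 2^1*5^1 * 19^1*23^1*29^1*263^1 = -33329990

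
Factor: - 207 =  - 3^2 * 23^1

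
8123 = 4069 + 4054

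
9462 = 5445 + 4017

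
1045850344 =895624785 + 150225559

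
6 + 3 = 9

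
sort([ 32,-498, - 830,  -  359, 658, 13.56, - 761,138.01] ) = [-830, - 761, - 498, - 359,13.56,32, 138.01,658 ]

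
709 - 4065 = -3356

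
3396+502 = 3898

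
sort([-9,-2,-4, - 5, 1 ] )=[ - 9,-5, - 4  , - 2,1]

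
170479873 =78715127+91764746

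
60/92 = 15/23   =  0.65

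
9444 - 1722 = 7722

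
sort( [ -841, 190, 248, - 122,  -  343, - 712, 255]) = [ - 841, - 712,-343, - 122,190, 248 , 255]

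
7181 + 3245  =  10426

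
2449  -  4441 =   -  1992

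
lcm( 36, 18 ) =36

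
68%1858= 68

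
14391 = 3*4797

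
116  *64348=7464368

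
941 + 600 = 1541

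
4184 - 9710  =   -5526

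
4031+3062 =7093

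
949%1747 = 949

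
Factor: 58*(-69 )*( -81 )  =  324162= 2^1*3^5 * 23^1*29^1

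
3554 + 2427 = 5981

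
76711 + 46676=123387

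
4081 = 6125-2044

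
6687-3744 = 2943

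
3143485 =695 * 4523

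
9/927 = 1/103 = 0.01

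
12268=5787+6481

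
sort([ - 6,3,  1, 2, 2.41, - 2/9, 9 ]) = [ - 6, - 2/9,1, 2, 2.41, 3,9]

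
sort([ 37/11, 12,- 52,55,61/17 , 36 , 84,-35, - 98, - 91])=[ - 98, - 91,  -  52, - 35,37/11,61/17, 12,36,55,84]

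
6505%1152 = 745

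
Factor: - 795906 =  - 2^1 * 3^4* 17^3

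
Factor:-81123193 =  - 81123193^1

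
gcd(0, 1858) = 1858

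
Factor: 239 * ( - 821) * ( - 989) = 194060591 = 23^1 * 43^1 * 239^1 * 821^1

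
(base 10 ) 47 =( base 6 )115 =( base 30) 1H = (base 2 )101111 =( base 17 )2D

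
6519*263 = 1714497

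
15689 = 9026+6663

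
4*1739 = 6956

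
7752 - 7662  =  90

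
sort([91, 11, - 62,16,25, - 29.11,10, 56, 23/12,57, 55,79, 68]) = [ - 62, - 29.11,23/12, 10, 11,16,25,  55, 56,57, 68, 79  ,  91 ] 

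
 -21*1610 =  - 33810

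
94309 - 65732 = 28577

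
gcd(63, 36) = 9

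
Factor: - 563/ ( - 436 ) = 2^( - 2)*109^ (-1)* 563^1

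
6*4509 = 27054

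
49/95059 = 49/95059= 0.00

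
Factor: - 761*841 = - 640001 = -29^2 * 761^1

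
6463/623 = 10  +  233/623 = 10.37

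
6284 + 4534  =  10818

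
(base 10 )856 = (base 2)1101011000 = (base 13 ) 50B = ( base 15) 3C1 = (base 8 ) 1530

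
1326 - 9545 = - 8219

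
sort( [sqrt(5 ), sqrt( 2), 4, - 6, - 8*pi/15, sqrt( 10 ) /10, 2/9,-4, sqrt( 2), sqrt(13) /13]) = [  -  6,  -  4,  -  8*pi/15, 2/9, sqrt(13) /13, sqrt ( 10) /10,sqrt ( 2 ), sqrt(2), sqrt(5), 4 ]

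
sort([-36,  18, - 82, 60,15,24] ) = [ - 82, - 36,15, 18, 24, 60]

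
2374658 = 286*8303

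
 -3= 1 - 4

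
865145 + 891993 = 1757138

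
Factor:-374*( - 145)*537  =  29121510 = 2^1*3^1 * 5^1*11^1* 17^1* 29^1  *  179^1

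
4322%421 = 112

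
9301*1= 9301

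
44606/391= 44606/391 = 114.08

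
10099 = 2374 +7725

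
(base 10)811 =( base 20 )20b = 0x32b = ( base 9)1101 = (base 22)1EJ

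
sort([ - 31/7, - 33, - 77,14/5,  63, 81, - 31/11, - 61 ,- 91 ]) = [-91, - 77, - 61 , - 33, - 31/7,  -  31/11,  14/5,63,81] 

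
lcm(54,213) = 3834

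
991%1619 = 991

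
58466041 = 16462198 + 42003843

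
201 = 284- 83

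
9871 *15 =148065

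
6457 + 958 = 7415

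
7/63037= 7/63037 = 0.00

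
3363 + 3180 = 6543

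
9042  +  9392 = 18434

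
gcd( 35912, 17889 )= 67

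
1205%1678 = 1205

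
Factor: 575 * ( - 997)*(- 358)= 205232450 = 2^1*5^2*23^1*179^1*997^1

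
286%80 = 46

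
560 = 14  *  40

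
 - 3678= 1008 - 4686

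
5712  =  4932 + 780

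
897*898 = 805506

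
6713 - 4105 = 2608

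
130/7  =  18 + 4/7 =18.57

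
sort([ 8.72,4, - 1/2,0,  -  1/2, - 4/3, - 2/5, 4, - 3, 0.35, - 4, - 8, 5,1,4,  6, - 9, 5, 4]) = [ - 9, - 8, - 4, - 3, - 4/3,  -  1/2,-1/2,-2/5, 0, 0.35, 1,4,4, 4 , 4,5 , 5, 6,8.72]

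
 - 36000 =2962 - 38962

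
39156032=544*71978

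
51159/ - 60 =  - 853 + 7/20  =  - 852.65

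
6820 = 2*3410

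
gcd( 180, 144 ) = 36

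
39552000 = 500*79104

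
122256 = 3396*36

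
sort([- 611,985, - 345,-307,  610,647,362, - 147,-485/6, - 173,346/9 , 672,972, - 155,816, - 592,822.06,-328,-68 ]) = [  -  611,  -  592,  -  345, - 328 , - 307,-173,-155, -147, - 485/6  ,-68, 346/9,362, 610,647,  672, 816,822.06,972, 985 ] 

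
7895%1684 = 1159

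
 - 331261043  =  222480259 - 553741302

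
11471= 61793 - 50322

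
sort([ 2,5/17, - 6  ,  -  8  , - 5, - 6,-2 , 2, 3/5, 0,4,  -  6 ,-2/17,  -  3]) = [ - 8, - 6,-6,- 6 ,-5, - 3,  -  2,-2/17,0, 5/17 , 3/5, 2,  2,4]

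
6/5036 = 3/2518= 0.00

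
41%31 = 10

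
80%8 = 0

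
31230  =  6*5205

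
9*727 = 6543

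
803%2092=803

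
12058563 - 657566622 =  - 645508059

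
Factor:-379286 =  - 2^1*189643^1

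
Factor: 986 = 2^1 *17^1 * 29^1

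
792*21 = 16632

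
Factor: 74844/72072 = 27/26 = 2^( - 1 )*3^3 * 13^( - 1)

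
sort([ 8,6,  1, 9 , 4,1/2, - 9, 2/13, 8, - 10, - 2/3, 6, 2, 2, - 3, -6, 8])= [ - 10, - 9,-6, - 3,-2/3, 2/13, 1/2,1,2  ,  2,4,6, 6,8, 8,8,9] 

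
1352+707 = 2059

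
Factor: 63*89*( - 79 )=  - 3^2*7^1*79^1  *89^1  =  - 442953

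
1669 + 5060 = 6729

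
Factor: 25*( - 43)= - 5^2 * 43^1=- 1075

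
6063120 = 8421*720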